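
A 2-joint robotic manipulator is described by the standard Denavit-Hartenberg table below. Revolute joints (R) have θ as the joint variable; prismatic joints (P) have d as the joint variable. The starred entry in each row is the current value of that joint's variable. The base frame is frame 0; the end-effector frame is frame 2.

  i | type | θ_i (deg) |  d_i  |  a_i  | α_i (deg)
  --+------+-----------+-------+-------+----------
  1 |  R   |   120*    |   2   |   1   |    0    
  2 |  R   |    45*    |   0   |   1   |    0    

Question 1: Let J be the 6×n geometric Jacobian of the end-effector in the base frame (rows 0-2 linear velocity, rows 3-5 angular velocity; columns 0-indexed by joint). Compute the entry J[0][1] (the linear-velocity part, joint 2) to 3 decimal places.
-0.259

axis z_1 = (0.0000,0.0000,1.0000); lever o_n−o_1 = (-0.9659,0.2588,0.0000)
cross product → J_v[:, 1] = (-0.2588,-0.9659,0.0000)
J_ω[:, 1] = z_1
entry J[0][1] = -0.2588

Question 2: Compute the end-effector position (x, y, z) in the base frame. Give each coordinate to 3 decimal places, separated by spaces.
after link 1: o_1 = (-0.5000, 0.8660, 2.0000)
after link 2: o_2 = (-1.4659, 1.1248, 2.0000)

-1.466 1.125 2.000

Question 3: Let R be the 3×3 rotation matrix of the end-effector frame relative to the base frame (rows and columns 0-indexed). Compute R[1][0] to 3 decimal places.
End-effector x-axis (col 0 of R) = (-0.9659,0.2588,0.0000)
R[1][0] = 0.2588

0.259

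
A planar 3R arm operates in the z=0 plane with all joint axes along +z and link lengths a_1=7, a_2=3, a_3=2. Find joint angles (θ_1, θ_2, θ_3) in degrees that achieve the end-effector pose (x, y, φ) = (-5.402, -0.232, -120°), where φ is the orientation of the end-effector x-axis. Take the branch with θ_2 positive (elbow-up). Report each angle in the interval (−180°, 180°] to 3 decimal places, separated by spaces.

142.365 149.998 -52.362

wrist centre = target − a_3·(cos φ, sin φ) = (-4.4020, 1.5001)
cos θ_2 = (21.6278−7²−3²)/(2·7·3) = -0.8660; θ_2 = 149.9978° (elbow-up)
β = atan2(1.5001,-4.4020) = 161.1826°; ψ = atan2(1.5001,4.4020) = 18.8180°
θ_1 = β − ψ = 142.3646°
θ_3 = φ − θ_1 − θ_2 = -52.3624° (wrapped to (-180°,180°])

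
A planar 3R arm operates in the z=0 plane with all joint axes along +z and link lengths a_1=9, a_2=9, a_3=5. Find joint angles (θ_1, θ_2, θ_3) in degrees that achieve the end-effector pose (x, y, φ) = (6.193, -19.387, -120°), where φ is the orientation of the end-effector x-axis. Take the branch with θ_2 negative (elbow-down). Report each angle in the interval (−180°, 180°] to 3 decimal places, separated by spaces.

-44.994 -30.013 -44.993

wrist centre = target − a_3·(cos φ, sin φ) = (8.6930, -15.0569)
cos θ_2 = (302.2777−9²−9²)/(2·9·9) = 0.8659; θ_2 = -30.0130° (elbow-down)
β = atan2(-15.0569,8.6930) = -60.0003°; ψ = atan2(-4.5018,16.7932) = -15.0065°
θ_1 = β − ψ = -44.9937°
θ_3 = φ − θ_1 − θ_2 = -44.9932° (wrapped to (-180°,180°])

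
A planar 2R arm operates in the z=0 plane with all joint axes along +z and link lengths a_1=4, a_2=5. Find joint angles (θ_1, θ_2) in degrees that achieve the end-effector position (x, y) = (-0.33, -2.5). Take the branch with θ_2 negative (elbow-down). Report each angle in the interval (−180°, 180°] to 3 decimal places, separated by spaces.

cos θ_2 = (6.3589−4²−5²)/(2·4·5) = -0.8660; θ_2 = -150.0002° (elbow-down)
β = atan2(-2.5000,-0.3300) = -97.5196°; ψ = atan2(-2.5000,-0.3301) = -97.5227°
θ_1 = β − ψ = 0.0032°

0.003 -150.000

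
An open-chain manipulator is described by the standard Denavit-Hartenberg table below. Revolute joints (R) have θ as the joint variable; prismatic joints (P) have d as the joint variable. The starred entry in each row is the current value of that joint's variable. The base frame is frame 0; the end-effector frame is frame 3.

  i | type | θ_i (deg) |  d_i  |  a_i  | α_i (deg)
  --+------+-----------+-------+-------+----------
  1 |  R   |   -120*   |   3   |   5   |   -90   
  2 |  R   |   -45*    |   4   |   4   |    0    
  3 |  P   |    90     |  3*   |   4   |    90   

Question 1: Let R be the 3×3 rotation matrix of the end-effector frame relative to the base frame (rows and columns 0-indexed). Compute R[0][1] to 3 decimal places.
0.866

End-effector y-axis (col 1 of R) = (0.8660,-0.5000,0.0000)
R[0][1] = 0.8660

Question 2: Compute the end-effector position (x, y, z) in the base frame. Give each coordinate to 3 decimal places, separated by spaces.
after link 1: o_1 = (-2.5000, -4.3301, 3.0000)
after link 2: o_2 = (-0.4501, -8.7796, 5.8284)
after link 3: o_3 = (0.7338, -12.7291, 3.0000)

0.734 -12.729 3.000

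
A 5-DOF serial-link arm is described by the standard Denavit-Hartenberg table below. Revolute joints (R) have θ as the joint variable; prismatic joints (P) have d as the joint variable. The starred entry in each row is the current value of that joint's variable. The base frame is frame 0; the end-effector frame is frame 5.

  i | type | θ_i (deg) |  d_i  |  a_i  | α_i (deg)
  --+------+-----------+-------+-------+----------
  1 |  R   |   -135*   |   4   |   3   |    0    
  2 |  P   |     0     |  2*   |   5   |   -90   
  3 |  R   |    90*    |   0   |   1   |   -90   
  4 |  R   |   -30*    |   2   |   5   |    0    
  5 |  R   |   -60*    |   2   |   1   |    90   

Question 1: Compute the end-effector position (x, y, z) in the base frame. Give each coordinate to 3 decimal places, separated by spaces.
-0.354 -5.303 0.670

after link 1: o_1 = (-2.1213, -2.1213, 4.0000)
after link 2: o_2 = (-5.6569, -5.6569, 6.0000)
after link 3: o_3 = (-5.6569, -5.6569, 5.0000)
after link 4: o_4 = (-2.4749, -6.0104, 0.6699)
after link 5: o_5 = (-0.3536, -5.3033, 0.6699)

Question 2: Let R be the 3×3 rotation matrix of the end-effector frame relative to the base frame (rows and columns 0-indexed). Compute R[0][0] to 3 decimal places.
End-effector x-axis (col 0 of R) = (0.7071,-0.7071,-0.0000)
R[0][0] = 0.7071

0.707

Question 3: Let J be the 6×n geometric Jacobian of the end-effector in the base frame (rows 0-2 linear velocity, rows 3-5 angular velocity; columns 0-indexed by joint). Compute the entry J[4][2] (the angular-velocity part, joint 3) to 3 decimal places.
axis z_2 = (0.7071,-0.7071,0.0000); lever o_n−o_2 = (5.3033,0.3536,-5.3301)
cross product → J_v[:, 2] = (3.7690,3.7690,4.0000)
J_ω[:, 2] = z_2
entry J[4][2] = -0.7071

-0.707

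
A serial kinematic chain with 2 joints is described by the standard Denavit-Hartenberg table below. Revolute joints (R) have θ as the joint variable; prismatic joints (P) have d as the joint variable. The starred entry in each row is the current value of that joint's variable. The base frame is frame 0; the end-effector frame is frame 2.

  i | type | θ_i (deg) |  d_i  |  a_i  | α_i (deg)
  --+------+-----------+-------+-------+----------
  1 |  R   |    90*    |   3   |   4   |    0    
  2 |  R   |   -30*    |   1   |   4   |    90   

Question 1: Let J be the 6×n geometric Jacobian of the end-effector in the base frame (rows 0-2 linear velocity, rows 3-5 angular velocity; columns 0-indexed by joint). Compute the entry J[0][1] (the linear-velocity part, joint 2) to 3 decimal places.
axis z_1 = (0.0000,0.0000,1.0000); lever o_n−o_1 = (2.0000,3.4641,1.0000)
cross product → J_v[:, 1] = (-3.4641,2.0000,0.0000)
J_ω[:, 1] = z_1
entry J[0][1] = -3.4641

-3.464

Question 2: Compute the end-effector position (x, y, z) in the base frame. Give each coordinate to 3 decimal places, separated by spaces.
after link 1: o_1 = (0.0000, 4.0000, 3.0000)
after link 2: o_2 = (2.0000, 7.4641, 4.0000)

2.000 7.464 4.000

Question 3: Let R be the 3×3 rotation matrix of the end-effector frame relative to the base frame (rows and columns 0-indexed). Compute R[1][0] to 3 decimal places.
End-effector x-axis (col 0 of R) = (0.5000,0.8660,0.0000)
R[1][0] = 0.8660

0.866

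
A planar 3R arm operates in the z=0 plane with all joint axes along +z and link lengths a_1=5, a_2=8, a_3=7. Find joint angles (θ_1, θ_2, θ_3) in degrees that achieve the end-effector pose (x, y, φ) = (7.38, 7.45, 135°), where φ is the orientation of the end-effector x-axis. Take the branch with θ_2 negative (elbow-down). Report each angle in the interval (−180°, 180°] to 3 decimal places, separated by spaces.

30.009 -30.012 135.003

wrist centre = target − a_3·(cos φ, sin φ) = (12.3297, 2.5003)
cos θ_2 = (158.2739−5²−8²)/(2·5·8) = 0.8659; θ_2 = -30.0116° (elbow-down)
β = atan2(2.5003,12.3297) = 11.4631°; ψ = atan2(-4.0014,11.9274) = -18.5456°
θ_1 = β − ψ = 30.0087°
θ_3 = φ − θ_1 − θ_2 = 135.0029° (wrapped to (-180°,180°])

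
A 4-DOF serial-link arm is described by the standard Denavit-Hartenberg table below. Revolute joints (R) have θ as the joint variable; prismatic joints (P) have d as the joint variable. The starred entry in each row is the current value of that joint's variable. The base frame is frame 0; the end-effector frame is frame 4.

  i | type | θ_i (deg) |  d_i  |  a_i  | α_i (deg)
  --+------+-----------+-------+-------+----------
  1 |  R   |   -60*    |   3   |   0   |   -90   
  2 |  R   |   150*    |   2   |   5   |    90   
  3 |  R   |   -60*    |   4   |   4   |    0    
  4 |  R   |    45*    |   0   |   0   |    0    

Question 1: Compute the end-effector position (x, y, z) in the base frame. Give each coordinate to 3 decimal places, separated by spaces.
-3.299 2.786 -3.964

after link 1: o_1 = (0.0000, 0.0000, 3.0000)
after link 2: o_2 = (-0.4330, 4.7500, 0.5000)
after link 3: o_3 = (-3.2990, 2.7859, -3.9641)
after link 4: o_4 = (-3.2990, 2.7859, -3.9641)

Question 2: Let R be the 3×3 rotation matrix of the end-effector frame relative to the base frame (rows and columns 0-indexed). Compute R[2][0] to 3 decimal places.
End-effector x-axis (col 0 of R) = (-0.6424,0.5950,-0.4830)
R[2][0] = -0.4830

-0.483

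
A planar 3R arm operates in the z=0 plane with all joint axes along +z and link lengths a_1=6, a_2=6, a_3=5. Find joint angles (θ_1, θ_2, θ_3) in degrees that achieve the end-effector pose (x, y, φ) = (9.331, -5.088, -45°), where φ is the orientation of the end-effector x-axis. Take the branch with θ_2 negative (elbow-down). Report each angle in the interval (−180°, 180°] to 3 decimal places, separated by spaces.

wrist centre = target − a_3·(cos φ, sin φ) = (5.7955, -1.5525)
cos θ_2 = (35.9976−6²−6²)/(2·6·6) = -0.5000; θ_2 = -120.0022° (elbow-down)
β = atan2(-1.5525,5.7955) = -14.9961°; ψ = atan2(-5.1960,2.9998) = -60.0011°
θ_1 = β − ψ = 45.0050°
θ_3 = φ − θ_1 − θ_2 = 29.9972° (wrapped to (-180°,180°])

45.005 -120.002 29.997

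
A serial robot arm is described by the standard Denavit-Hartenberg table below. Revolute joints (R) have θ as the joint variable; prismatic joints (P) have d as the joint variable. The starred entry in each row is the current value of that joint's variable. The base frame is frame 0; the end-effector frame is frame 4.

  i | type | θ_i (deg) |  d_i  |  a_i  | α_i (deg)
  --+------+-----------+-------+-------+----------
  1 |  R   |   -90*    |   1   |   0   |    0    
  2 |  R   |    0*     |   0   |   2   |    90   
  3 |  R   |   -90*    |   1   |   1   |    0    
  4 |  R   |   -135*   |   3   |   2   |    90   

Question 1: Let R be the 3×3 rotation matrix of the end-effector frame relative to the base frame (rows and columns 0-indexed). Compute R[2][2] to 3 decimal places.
End-effector z-axis (col 2 of R) = (0.0000,-0.7071,0.7071)
R[2][2] = 0.7071

0.707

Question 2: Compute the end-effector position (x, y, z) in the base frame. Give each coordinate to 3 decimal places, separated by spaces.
after link 1: o_1 = (0.0000, 0.0000, 1.0000)
after link 2: o_2 = (0.0000, -2.0000, 1.0000)
after link 3: o_3 = (-1.0000, -2.0000, 0.0000)
after link 4: o_4 = (-4.0000, -0.5858, 1.4142)

-4.000 -0.586 1.414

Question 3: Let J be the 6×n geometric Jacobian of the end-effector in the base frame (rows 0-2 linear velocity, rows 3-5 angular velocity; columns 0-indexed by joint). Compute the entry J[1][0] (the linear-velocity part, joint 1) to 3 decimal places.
axis z_0 = ẑ; lever o_n−o_0 = (-4.0000,-0.5858,1.4142)
cross product → J_v[:, 0] = (0.5858,-4.0000,0.0000)
J_ω[:, 0] = z_0
entry J[1][0] = -4.0000

-4.000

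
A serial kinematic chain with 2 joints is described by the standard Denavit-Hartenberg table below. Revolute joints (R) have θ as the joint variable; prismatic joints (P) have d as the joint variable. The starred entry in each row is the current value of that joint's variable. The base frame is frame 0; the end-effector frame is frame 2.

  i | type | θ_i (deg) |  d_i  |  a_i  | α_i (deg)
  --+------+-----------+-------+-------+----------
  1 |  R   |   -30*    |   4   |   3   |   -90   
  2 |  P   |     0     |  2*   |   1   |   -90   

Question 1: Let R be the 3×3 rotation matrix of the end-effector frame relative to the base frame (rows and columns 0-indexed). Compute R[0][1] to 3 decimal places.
End-effector y-axis (col 1 of R) = (-0.5000,-0.8660,-0.0000)
R[0][1] = -0.5000

-0.500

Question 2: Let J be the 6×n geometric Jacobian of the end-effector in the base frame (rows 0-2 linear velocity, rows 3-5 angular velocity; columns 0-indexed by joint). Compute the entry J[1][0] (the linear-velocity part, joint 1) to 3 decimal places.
axis z_0 = ẑ; lever o_n−o_0 = (4.4641,-0.2679,4.0000)
cross product → J_v[:, 0] = (0.2679,4.4641,-0.0000)
J_ω[:, 0] = z_0
entry J[1][0] = 4.4641

4.464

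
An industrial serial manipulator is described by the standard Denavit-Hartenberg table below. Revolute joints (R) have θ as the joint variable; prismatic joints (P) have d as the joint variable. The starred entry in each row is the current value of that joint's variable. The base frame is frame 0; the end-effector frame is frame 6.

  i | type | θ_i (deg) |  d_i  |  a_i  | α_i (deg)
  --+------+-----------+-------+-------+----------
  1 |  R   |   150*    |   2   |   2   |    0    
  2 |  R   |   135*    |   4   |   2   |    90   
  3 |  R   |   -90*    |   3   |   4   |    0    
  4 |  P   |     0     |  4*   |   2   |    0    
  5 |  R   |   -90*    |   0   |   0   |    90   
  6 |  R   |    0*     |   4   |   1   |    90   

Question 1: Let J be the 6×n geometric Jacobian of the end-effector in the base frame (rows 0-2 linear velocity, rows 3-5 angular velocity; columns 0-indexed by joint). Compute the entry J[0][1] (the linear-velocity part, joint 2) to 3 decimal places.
axis z_1 = (0.0000,0.0000,1.0000); lever o_n−o_1 = (-6.5027,-2.7777,2.0000)
cross product → J_v[:, 1] = (2.7777,-6.5027,0.0000)
J_ω[:, 1] = z_1
entry J[0][1] = 2.7777

2.778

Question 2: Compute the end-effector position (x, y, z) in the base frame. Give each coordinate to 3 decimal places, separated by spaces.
-8.235 -1.778 4.000

after link 1: o_1 = (-1.7321, 1.0000, 2.0000)
after link 2: o_2 = (-1.2144, -0.9319, 6.0000)
after link 3: o_3 = (-4.1122, -1.7083, 2.0000)
after link 4: o_4 = (-7.9759, -2.7436, 0.0000)
after link 5: o_5 = (-7.9759, -2.7436, 0.0000)
after link 6: o_6 = (-8.2347, -1.7777, 4.0000)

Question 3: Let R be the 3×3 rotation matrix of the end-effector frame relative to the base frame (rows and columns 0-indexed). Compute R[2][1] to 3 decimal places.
1.000

End-effector y-axis (col 1 of R) = (-0.0000,0.0000,1.0000)
R[2][1] = 1.0000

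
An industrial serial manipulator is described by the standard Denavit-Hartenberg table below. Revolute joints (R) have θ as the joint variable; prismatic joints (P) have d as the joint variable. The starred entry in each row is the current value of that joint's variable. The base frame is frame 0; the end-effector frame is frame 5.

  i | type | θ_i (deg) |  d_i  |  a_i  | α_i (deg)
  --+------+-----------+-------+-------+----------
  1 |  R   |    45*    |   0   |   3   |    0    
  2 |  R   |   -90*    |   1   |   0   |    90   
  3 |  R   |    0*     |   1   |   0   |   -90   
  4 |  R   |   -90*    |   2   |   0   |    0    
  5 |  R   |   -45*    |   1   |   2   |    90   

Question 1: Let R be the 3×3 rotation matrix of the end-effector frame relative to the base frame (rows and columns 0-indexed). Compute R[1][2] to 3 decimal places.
1.000

End-effector z-axis (col 2 of R) = (0.0000,1.0000,0.0000)
R[1][2] = 1.0000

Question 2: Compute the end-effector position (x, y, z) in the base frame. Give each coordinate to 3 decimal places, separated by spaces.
after link 1: o_1 = (2.1213, 2.1213, 0.0000)
after link 2: o_2 = (2.1213, 2.1213, 1.0000)
after link 3: o_3 = (1.4142, 1.4142, 1.0000)
after link 4: o_4 = (1.4142, 1.4142, 3.0000)
after link 5: o_5 = (-0.5858, 1.4142, 4.0000)

-0.586 1.414 4.000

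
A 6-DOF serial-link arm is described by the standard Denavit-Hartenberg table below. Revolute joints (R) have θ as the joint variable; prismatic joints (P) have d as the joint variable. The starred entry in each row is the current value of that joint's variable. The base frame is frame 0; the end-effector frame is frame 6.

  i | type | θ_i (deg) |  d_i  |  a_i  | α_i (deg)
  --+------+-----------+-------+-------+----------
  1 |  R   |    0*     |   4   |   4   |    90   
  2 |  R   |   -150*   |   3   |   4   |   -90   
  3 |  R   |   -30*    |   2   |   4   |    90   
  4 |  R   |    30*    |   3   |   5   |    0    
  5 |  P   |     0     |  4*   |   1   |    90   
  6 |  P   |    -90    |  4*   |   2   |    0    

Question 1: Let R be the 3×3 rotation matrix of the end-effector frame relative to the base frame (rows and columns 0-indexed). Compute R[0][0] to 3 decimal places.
End-effector x-axis (col 0 of R) = (-0.4330,0.8660,-0.2500)
R[0][0] = -0.4330

-0.433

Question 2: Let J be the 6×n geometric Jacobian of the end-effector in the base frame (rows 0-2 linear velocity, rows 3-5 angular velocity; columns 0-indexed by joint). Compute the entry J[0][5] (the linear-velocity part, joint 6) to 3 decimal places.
-0.808

prismatic axis z_5 = (-0.8080,-0.2500,0.5335)
J_v[:, 5] = z_5; J_ω[:, 5] = (0,0,0)
entry J[0][5] = -0.8080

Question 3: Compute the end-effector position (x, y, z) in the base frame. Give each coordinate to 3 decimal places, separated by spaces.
-4.928 -12.928 -2.928

after link 1: o_1 = (4.0000, 0.0000, 4.0000)
after link 2: o_2 = (0.5359, -3.0000, 2.0000)
after link 3: o_3 = (-1.4641, -5.0000, -1.4641)
after link 4: o_4 = (-2.1627, -9.7631, -4.7542)
after link 5: o_5 = (-0.8301, -13.6603, -4.5622)
after link 6: o_6 = (-4.9282, -12.9282, -2.9282)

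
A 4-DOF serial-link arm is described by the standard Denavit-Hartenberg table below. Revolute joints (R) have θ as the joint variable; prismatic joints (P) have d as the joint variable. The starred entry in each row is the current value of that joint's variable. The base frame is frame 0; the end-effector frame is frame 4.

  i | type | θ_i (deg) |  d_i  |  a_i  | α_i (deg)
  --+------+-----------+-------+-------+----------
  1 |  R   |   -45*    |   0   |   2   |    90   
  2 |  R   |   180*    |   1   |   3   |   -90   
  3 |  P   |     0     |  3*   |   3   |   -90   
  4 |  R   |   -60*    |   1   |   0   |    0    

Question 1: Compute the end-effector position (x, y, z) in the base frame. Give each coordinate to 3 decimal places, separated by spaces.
-2.828 2.828 -3.000

after link 1: o_1 = (1.4142, -1.4142, 0.0000)
after link 2: o_2 = (-1.4142, -0.0000, 0.0000)
after link 3: o_3 = (-3.5355, 2.1213, -3.0000)
after link 4: o_4 = (-2.8284, 2.8284, -3.0000)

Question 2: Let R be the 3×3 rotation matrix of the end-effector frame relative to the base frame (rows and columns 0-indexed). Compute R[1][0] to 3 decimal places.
0.354

End-effector x-axis (col 0 of R) = (-0.3536,0.3536,-0.8660)
R[1][0] = 0.3536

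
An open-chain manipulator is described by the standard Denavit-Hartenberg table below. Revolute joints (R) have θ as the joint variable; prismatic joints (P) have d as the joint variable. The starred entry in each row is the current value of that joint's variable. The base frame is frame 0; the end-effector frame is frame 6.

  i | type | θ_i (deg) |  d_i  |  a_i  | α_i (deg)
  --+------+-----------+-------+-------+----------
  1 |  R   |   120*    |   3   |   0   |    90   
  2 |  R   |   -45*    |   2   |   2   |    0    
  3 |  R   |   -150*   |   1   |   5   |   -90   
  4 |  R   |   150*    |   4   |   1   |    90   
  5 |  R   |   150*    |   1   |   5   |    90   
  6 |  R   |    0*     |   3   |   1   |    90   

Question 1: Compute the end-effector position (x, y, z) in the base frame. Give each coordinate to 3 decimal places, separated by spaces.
7.335 -5.740 -5.657

after link 1: o_1 = (0.0000, 0.0000, 3.0000)
after link 2: o_2 = (1.0249, 2.2247, 1.5858)
after link 3: o_3 = (4.3058, -1.4578, 2.8799)
after link 4: o_4 = (3.9722, -1.8800, -1.2080)
after link 5: o_5 = (7.4733, -5.3460, -2.5228)
after link 6: o_6 = (7.3345, -5.7396, -5.6574)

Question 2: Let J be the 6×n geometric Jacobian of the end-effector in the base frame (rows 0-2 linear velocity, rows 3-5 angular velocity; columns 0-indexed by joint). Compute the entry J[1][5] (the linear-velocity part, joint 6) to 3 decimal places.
axis z_5 = (-0.3136,0.0431,-0.9486); lever o_n−o_5 = (-0.1388,-0.3936,-3.1346)
cross product → J_v[:, 5] = (-0.5085,-0.8513,0.1294)
J_ω[:, 5] = z_5
entry J[1][5] = -0.8513

-0.851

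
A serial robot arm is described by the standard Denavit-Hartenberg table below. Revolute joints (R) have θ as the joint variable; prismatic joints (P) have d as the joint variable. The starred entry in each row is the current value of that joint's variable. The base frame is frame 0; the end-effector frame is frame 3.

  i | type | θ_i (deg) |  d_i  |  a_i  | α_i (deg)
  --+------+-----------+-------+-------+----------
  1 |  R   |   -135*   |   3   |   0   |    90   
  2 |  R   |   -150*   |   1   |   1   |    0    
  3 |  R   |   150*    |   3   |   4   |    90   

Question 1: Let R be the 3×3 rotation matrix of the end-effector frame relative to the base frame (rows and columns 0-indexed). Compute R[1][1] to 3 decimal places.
0.707

End-effector y-axis (col 1 of R) = (-0.7071,0.7071,0.0000)
R[1][1] = 0.7071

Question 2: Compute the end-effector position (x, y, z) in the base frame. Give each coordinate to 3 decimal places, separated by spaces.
after link 1: o_1 = (0.0000, 0.0000, 3.0000)
after link 2: o_2 = (-0.0947, 1.3195, 2.5000)
after link 3: o_3 = (-5.0445, 0.6124, 2.5000)

-5.044 0.612 2.500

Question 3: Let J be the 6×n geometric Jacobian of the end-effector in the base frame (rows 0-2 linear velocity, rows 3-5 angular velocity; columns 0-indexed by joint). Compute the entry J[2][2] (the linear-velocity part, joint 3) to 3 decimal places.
axis z_2 = (-0.7071,0.7071,0.0000); lever o_n−o_2 = (-4.9497,-0.7071,0.0000)
cross product → J_v[:, 2] = (0.0000,-0.0000,4.0000)
J_ω[:, 2] = z_2
entry J[2][2] = 4.0000

4.000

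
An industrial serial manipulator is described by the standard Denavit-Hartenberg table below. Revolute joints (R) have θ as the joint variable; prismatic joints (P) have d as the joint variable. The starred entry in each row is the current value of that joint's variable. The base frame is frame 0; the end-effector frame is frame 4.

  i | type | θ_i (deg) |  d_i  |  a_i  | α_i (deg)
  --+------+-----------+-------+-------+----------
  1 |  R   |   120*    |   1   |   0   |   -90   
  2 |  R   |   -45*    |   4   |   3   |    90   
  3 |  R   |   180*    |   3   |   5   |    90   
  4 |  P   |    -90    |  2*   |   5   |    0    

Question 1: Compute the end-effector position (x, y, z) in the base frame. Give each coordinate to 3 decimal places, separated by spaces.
after link 1: o_1 = (0.0000, 0.0000, 1.0000)
after link 2: o_2 = (-4.5248, -0.1629, 3.1213)
after link 3: o_3 = (-1.6963, -5.0619, 1.7071)
after link 4: o_4 = (-5.1962, -3.0000, -1.8284)

-5.196 -3.000 -1.828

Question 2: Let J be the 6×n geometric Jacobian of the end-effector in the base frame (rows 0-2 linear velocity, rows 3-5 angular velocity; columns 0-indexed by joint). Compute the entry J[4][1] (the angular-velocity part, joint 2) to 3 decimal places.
-0.500

axis z_1 = (-0.8660,-0.5000,0.0000); lever o_n−o_1 = (-5.1962,-3.0000,-2.8284)
cross product → J_v[:, 1] = (1.4142,-2.4495,0.0000)
J_ω[:, 1] = z_1
entry J[4][1] = -0.5000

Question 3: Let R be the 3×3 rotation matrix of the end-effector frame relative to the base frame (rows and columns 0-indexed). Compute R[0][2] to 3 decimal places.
End-effector z-axis (col 2 of R) = (-0.8660,-0.5000,0.0000)
R[0][2] = -0.8660

-0.866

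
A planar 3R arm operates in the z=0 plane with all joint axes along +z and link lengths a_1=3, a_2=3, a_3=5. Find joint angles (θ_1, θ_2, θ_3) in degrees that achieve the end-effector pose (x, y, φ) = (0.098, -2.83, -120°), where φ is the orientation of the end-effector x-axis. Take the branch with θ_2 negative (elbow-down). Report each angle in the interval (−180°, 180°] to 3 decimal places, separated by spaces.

wrist centre = target − a_3·(cos φ, sin φ) = (2.5980, 1.5001)
cos θ_2 = (9.0000−3²−3²)/(2·3·3) = -0.5000; θ_2 = -120.0001° (elbow-down)
β = atan2(1.5001,2.5980) = 30.0028°; ψ = atan2(-2.5981,1.5000) = -60.0000°
θ_1 = β − ψ = 90.0029°
θ_3 = φ − θ_1 − θ_2 = -90.0028° (wrapped to (-180°,180°])

90.003 -120.000 -90.003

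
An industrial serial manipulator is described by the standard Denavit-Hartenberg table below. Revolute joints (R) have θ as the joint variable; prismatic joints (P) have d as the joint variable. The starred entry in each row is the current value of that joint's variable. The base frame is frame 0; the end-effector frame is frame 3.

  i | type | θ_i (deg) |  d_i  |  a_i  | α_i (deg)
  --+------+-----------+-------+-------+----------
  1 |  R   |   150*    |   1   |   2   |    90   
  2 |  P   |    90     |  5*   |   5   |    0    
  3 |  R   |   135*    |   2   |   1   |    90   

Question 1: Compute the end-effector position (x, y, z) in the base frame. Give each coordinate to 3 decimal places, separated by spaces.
after link 1: o_1 = (-1.7321, 1.0000, 1.0000)
after link 2: o_2 = (0.7679, 5.3301, 6.0000)
after link 3: o_3 = (2.3803, 6.7086, 5.2929)

2.380 6.709 5.293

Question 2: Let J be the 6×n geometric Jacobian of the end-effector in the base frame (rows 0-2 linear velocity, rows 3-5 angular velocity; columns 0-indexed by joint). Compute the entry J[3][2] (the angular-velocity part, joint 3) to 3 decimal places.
axis z_2 = (0.5000,0.8660,0.0000); lever o_n−o_2 = (1.6124,1.3785,-0.7071)
cross product → J_v[:, 2] = (-0.6124,0.3536,-0.7071)
J_ω[:, 2] = z_2
entry J[3][2] = 0.5000

0.500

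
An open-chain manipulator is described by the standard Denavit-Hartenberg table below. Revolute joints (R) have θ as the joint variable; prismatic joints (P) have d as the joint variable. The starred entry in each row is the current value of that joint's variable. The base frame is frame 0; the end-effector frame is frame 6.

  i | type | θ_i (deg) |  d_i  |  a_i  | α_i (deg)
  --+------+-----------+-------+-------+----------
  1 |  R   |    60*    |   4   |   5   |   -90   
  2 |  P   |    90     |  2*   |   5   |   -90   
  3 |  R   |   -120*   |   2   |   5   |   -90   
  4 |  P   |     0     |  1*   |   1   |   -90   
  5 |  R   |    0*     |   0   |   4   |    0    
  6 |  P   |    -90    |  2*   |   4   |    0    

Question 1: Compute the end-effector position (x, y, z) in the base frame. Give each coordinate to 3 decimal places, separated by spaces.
after link 1: o_1 = (2.5000, 4.3301, 4.0000)
after link 2: o_2 = (0.7679, 5.3301, -1.0000)
after link 3: o_3 = (-3.9821, 5.7631, 1.5000)
after link 4: o_4 = (-5.1651, 6.4462, 1.1340)
after link 5: o_5 = (-8.1651, 8.1782, 3.1340)
after link 6: o_6 = (-8.8971, 10.9103, -0.3301)

-8.897 10.910 -0.330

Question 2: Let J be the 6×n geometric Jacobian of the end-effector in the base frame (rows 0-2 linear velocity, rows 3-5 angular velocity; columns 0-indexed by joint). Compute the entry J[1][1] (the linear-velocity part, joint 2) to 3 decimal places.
0.500

prismatic axis z_1 = (-0.8660,0.5000,0.0000)
J_v[:, 1] = z_1; J_ω[:, 1] = (0,0,0)
entry J[1][1] = 0.5000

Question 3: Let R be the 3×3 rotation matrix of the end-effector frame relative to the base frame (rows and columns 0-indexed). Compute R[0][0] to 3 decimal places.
End-effector x-axis (col 0 of R) = (-0.4330,0.2500,-0.8660)
R[0][0] = -0.4330

-0.433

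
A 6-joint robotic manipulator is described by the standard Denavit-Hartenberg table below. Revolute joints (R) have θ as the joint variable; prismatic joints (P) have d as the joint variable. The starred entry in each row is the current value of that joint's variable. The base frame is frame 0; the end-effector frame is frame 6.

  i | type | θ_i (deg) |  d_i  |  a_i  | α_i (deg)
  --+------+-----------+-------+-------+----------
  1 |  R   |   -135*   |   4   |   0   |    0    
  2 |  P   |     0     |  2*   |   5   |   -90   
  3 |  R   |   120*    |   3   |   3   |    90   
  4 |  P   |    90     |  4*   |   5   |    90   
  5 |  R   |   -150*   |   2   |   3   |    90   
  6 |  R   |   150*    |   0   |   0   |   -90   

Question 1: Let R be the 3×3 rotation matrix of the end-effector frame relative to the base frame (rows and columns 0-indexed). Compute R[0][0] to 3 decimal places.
0.442

End-effector x-axis (col 0 of R) = (0.4419,-0.6187,-0.6495)
R[0][0] = 0.4419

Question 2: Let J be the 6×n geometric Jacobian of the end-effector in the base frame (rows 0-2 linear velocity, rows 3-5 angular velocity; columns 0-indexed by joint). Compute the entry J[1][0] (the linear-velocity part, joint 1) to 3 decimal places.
axis z_0 = ẑ; lever o_n−o_0 = (0.5210,-7.1184,0.4199)
cross product → J_v[:, 0] = (7.1184,0.5210,-0.0000)
J_ω[:, 0] = z_0
entry J[1][0] = 0.5210

0.521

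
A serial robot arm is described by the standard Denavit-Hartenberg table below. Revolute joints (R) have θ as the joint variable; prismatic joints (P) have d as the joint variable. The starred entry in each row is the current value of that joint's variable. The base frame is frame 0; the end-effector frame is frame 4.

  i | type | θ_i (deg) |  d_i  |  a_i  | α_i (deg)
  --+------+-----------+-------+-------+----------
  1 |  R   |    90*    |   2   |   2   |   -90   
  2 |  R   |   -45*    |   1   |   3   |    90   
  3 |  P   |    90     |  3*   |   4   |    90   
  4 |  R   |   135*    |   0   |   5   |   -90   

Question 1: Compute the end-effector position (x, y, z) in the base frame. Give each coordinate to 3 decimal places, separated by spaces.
after link 1: o_1 = (0.0000, 2.0000, 2.0000)
after link 2: o_2 = (-1.0000, 4.1213, 4.1213)
after link 3: o_3 = (-5.0000, 2.0000, 6.2426)
after link 4: o_4 = (-1.4645, -0.5000, 8.7426)

-1.464 -0.500 8.743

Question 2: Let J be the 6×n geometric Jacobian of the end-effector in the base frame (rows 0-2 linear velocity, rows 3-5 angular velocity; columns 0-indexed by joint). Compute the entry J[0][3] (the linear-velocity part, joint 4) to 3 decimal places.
axis z_3 = (0.0000,0.7071,0.7071); lever o_n−o_3 = (3.5355,-2.5000,2.5000)
cross product → J_v[:, 3] = (3.5355,2.5000,-2.5000)
J_ω[:, 3] = z_3
entry J[0][3] = 3.5355

3.536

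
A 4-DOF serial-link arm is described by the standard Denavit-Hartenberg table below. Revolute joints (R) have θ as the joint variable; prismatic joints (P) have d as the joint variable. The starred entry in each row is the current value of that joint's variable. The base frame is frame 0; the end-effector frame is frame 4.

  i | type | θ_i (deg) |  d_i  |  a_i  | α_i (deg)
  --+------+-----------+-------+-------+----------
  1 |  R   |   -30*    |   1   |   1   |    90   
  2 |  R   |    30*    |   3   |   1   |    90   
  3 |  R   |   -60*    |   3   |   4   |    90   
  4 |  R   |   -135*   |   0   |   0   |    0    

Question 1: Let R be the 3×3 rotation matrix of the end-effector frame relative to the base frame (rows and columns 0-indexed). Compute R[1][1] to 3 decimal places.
0.554

End-effector y-axis (col 1 of R) = (0.2652,0.5540,0.7891)
R[1][1] = 0.5540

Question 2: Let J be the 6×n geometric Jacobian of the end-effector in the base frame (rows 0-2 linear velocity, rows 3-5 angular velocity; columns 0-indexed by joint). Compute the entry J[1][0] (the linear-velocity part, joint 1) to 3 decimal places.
4.647

axis z_0 = ẑ; lever o_n−o_0 = (4.6471,-2.1471,-0.0981)
cross product → J_v[:, 0] = (2.1471,4.6471,-0.0000)
J_ω[:, 0] = z_0
entry J[1][0] = 4.6471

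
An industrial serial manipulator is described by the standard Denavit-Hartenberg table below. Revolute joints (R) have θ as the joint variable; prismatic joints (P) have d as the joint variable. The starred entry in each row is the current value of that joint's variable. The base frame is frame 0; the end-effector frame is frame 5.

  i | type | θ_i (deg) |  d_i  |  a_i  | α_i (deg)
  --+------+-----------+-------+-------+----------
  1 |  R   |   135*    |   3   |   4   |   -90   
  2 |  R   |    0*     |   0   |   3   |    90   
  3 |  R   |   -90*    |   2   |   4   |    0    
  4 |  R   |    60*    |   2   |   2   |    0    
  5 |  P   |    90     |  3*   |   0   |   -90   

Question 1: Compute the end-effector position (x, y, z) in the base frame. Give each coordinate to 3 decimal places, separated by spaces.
after link 1: o_1 = (-2.8284, 2.8284, 3.0000)
after link 2: o_2 = (-4.9497, 4.9497, 3.0000)
after link 3: o_3 = (-2.1213, 7.7782, 5.0000)
after link 4: o_4 = (-2.6390, 9.7100, 7.0000)
after link 5: o_5 = (-2.6390, 9.7100, 10.0000)

-2.639 9.710 10.000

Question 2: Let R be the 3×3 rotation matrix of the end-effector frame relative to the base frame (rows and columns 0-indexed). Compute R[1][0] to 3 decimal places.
-0.259

End-effector x-axis (col 0 of R) = (-0.9659,-0.2588,0.0000)
R[1][0] = -0.2588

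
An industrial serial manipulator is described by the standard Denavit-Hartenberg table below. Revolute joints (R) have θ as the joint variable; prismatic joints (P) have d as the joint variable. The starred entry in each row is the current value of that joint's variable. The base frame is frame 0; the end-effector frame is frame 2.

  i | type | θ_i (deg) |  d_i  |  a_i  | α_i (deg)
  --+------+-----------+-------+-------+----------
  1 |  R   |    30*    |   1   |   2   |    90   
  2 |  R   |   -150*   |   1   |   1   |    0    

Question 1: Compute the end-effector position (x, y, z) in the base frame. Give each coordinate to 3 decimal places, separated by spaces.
1.482 -0.299 0.500

after link 1: o_1 = (1.7321, 1.0000, 1.0000)
after link 2: o_2 = (1.4821, -0.2990, 0.5000)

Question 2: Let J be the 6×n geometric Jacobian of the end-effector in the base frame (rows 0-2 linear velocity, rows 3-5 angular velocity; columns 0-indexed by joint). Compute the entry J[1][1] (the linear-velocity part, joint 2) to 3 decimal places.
0.250

axis z_1 = (0.5000,-0.8660,0.0000); lever o_n−o_1 = (-0.2500,-1.2990,-0.5000)
cross product → J_v[:, 1] = (0.4330,0.2500,-0.8660)
J_ω[:, 1] = z_1
entry J[1][1] = 0.2500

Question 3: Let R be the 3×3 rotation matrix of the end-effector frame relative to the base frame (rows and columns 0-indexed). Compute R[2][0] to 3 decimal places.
-0.500

End-effector x-axis (col 0 of R) = (-0.7500,-0.4330,-0.5000)
R[2][0] = -0.5000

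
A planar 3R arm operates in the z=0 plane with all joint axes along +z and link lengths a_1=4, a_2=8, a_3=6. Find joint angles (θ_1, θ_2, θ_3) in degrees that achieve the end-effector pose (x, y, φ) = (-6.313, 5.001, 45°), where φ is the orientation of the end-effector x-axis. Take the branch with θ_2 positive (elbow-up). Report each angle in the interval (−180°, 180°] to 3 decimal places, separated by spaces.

wrist centre = target − a_3·(cos φ, sin φ) = (-10.5556, 0.7584)
cos θ_2 = (111.9967−4²−8²)/(2·4·8) = 0.4999; θ_2 = 60.0035° (elbow-up)
β = atan2(0.7584,-10.5556) = 175.8907°; ψ = atan2(6.9284,7.9996) = 40.8959°
θ_1 = β − ψ = 134.9948°
θ_3 = φ − θ_1 − θ_2 = -149.9983° (wrapped to (-180°,180°])

134.995 60.003 -149.998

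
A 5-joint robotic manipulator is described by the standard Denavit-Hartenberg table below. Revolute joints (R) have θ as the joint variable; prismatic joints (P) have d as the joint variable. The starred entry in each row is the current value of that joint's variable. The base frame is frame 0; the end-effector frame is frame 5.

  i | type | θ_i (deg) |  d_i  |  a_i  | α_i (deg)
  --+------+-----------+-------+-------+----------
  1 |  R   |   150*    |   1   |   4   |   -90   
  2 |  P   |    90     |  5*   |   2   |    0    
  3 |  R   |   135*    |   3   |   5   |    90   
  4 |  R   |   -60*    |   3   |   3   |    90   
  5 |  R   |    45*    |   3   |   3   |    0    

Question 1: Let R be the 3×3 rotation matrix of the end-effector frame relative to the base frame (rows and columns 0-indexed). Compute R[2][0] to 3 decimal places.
End-effector x-axis (col 0 of R) = (0.9557,0.1553,-0.2500)
R[2][0] = -0.2500

-0.250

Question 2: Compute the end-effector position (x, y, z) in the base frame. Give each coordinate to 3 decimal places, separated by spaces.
after link 1: o_1 = (-3.4641, 2.0000, 1.0000)
after link 2: o_2 = (-5.9641, -2.3301, -1.0000)
after link 3: o_3 = (-4.4022, -6.6960, 2.5355)
after link 4: o_4 = (-0.3475, -6.0370, 1.4749)
after link 5: o_5 = (1.6786, -3.3534, -1.1122)

1.679 -3.353 -1.112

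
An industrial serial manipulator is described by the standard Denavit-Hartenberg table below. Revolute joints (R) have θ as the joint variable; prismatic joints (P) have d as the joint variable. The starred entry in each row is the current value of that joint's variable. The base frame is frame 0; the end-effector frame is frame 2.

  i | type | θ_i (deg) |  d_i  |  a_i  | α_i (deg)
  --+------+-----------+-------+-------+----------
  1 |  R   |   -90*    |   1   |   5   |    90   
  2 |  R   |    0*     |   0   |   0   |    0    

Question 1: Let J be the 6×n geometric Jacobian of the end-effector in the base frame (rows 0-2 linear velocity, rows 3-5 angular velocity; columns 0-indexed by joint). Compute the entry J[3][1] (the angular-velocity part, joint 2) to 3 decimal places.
-1.000

axis z_1 = (-1.0000,-0.0000,0.0000); lever o_n−o_1 = (0.0000,0.0000,0.0000)
cross product → J_v[:, 1] = (-0.0000,0.0000,0.0000)
J_ω[:, 1] = z_1
entry J[3][1] = -1.0000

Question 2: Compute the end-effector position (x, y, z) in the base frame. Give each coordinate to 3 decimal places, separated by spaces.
0.000 -5.000 1.000

after link 1: o_1 = (0.0000, -5.0000, 1.0000)
after link 2: o_2 = (0.0000, -5.0000, 1.0000)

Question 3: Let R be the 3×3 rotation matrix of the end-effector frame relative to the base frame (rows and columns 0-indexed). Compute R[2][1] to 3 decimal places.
End-effector y-axis (col 1 of R) = (0.0000,0.0000,1.0000)
R[2][1] = 1.0000

1.000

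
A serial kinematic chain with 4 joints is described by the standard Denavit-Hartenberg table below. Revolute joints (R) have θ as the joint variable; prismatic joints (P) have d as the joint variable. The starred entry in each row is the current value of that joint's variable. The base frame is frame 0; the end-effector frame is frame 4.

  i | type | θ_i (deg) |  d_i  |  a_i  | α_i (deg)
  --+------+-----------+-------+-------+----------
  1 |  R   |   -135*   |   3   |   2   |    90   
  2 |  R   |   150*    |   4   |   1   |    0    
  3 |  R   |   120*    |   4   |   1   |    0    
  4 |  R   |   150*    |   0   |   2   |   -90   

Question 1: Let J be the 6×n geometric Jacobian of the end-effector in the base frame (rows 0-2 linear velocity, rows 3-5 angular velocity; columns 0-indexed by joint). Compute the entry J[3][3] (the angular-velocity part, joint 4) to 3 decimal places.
axis z_3 = (-0.7071,0.7071,0.0000); lever o_n−o_3 = (-0.7071,-0.7071,1.7321)
cross product → J_v[:, 3] = (1.2247,1.2247,1.0000)
J_ω[:, 3] = z_3
entry J[3][3] = -0.7071

-0.707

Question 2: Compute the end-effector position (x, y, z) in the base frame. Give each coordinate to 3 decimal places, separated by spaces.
-7.166 4.148 4.232

after link 1: o_1 = (-1.4142, -1.4142, 3.0000)
after link 2: o_2 = (-3.6303, 2.0266, 3.5000)
after link 3: o_3 = (-6.4587, 4.8550, 2.5000)
after link 4: o_4 = (-7.1658, 4.1479, 4.2321)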